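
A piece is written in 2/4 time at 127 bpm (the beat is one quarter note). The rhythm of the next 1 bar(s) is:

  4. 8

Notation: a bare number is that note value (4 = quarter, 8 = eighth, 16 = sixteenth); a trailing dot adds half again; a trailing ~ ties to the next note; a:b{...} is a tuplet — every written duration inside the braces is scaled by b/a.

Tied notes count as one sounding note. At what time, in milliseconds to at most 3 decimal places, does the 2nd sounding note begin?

1. 0.0ms @ 0 + 708.661ms (3/2)
2. 708.661ms @ 3/2 + 236.22ms (1/2)

note 2 onset = 3/2b = 708.661ms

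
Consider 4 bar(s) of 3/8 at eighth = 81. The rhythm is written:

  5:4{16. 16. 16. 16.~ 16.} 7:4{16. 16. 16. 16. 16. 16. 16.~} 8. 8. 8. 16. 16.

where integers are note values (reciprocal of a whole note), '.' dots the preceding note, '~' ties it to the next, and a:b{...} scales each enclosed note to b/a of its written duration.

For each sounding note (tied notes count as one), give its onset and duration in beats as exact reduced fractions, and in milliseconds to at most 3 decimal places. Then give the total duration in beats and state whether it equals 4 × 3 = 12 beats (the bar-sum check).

1) 0.0ms=0b +444.444ms=3/5b
2) 444.444ms=3/5b +444.444ms=3/5b
3) 888.889ms=6/5b +444.444ms=3/5b
4) 1333.333ms=9/5b +888.889ms=6/5b
5) 2222.222ms=3b +317.46ms=3/7b
6) 2539.683ms=24/7b +317.46ms=3/7b
7) 2857.143ms=27/7b +317.46ms=3/7b
8) 3174.603ms=30/7b +317.46ms=3/7b
9) 3492.063ms=33/7b +317.46ms=3/7b
10) 3809.524ms=36/7b +317.46ms=3/7b
11) 4126.984ms=39/7b +1428.571ms=27/14b
12) 5555.556ms=15/2b +1111.111ms=3/2b
13) 6666.667ms=9b +1111.111ms=3/2b
14) 7777.778ms=21/2b +555.556ms=3/4b
15) 8333.333ms=45/4b +555.556ms=3/4b
Σ=12b of 12 (81bpm 3/8) — PASS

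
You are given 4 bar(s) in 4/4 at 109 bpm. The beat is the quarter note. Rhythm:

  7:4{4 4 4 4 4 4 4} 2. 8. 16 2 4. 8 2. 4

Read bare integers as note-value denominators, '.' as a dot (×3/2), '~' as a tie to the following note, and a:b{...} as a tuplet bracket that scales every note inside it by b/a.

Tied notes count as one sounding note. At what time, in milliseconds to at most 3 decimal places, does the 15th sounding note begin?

1. 0.0ms @ 0 + 314.548ms (4/7)
2. 314.548ms @ 4/7 + 314.548ms (4/7)
3. 629.096ms @ 8/7 + 314.548ms (4/7)
4. 943.644ms @ 12/7 + 314.548ms (4/7)
5. 1258.191ms @ 16/7 + 314.548ms (4/7)
6. 1572.739ms @ 20/7 + 314.548ms (4/7)
7. 1887.287ms @ 24/7 + 314.548ms (4/7)
8. 2201.835ms @ 4 + 1651.376ms (3)
9. 3853.211ms @ 7 + 412.844ms (3/4)
10. 4266.055ms @ 31/4 + 137.615ms (1/4)
11. 4403.67ms @ 8 + 1100.917ms (2)
12. 5504.587ms @ 10 + 825.688ms (3/2)
13. 6330.275ms @ 23/2 + 275.229ms (1/2)
14. 6605.505ms @ 12 + 1651.376ms (3)
15. 8256.881ms @ 15 + 550.459ms (1)

note 15 onset = 15b = 8256.881ms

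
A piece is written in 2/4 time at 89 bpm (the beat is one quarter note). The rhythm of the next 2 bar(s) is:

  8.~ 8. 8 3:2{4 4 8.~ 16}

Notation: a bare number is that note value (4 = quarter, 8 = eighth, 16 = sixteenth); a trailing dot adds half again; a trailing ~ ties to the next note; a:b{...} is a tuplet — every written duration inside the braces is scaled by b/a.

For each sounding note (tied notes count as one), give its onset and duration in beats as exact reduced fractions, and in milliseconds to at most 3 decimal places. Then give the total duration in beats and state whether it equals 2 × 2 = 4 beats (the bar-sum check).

1) 0.0ms=0b +1011.236ms=3/2b
2) 1011.236ms=3/2b +337.079ms=1/2b
3) 1348.315ms=2b +449.438ms=2/3b
4) 1797.753ms=8/3b +449.438ms=2/3b
5) 2247.191ms=10/3b +449.438ms=2/3b
Σ=4b of 4 (89bpm 2/4) — PASS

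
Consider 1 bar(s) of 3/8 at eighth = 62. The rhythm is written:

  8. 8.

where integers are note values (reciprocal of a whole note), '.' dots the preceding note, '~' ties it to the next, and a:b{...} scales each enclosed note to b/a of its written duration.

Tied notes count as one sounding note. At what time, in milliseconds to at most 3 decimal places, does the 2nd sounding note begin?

note 2 onset = 3/2b = 1451.613ms

1. 0.0ms @ 0 + 1451.613ms (3/2)
2. 1451.613ms @ 3/2 + 1451.613ms (3/2)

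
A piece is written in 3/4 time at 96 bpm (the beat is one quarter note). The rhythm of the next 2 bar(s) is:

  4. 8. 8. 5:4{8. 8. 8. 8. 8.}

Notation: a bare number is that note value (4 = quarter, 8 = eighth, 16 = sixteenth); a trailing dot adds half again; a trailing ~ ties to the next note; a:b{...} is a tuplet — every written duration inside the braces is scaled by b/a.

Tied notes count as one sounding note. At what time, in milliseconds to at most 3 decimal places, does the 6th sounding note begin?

1. 0.0ms @ 0 + 937.5ms (3/2)
2. 937.5ms @ 3/2 + 468.75ms (3/4)
3. 1406.25ms @ 9/4 + 468.75ms (3/4)
4. 1875.0ms @ 3 + 375.0ms (3/5)
5. 2250.0ms @ 18/5 + 375.0ms (3/5)
6. 2625.0ms @ 21/5 + 375.0ms (3/5)
7. 3000.0ms @ 24/5 + 375.0ms (3/5)
8. 3375.0ms @ 27/5 + 375.0ms (3/5)

note 6 onset = 21/5b = 2625.0ms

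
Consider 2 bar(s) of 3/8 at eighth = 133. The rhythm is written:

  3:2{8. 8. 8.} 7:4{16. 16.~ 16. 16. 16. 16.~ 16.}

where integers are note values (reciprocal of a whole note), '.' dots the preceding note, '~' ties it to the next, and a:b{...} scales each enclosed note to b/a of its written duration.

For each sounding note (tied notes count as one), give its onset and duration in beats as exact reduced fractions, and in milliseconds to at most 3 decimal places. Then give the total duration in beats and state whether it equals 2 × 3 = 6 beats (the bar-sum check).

1) 0.0ms=0b +451.128ms=1b
2) 451.128ms=1b +451.128ms=1b
3) 902.256ms=2b +451.128ms=1b
4) 1353.383ms=3b +193.34ms=3/7b
5) 1546.724ms=24/7b +386.681ms=6/7b
6) 1933.405ms=30/7b +193.34ms=3/7b
7) 2126.745ms=33/7b +193.34ms=3/7b
8) 2320.086ms=36/7b +386.681ms=6/7b
Σ=6b of 6 (133bpm 3/8) — PASS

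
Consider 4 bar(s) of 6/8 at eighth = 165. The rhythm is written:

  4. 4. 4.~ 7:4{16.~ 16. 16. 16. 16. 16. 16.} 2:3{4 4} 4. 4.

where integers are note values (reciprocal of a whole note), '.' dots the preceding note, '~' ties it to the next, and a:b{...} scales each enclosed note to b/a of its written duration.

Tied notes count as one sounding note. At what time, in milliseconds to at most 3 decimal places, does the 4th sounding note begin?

1. 0.0ms @ 0 + 1090.909ms (3)
2. 1090.909ms @ 3 + 1090.909ms (3)
3. 2181.818ms @ 6 + 1402.597ms (27/7)
4. 3584.416ms @ 69/7 + 155.844ms (3/7)
5. 3740.26ms @ 72/7 + 155.844ms (3/7)
6. 3896.104ms @ 75/7 + 155.844ms (3/7)
7. 4051.948ms @ 78/7 + 155.844ms (3/7)
8. 4207.792ms @ 81/7 + 155.844ms (3/7)
9. 4363.636ms @ 12 + 1090.909ms (3)
10. 5454.545ms @ 15 + 1090.909ms (3)
11. 6545.455ms @ 18 + 1090.909ms (3)
12. 7636.364ms @ 21 + 1090.909ms (3)

note 4 onset = 69/7b = 3584.416ms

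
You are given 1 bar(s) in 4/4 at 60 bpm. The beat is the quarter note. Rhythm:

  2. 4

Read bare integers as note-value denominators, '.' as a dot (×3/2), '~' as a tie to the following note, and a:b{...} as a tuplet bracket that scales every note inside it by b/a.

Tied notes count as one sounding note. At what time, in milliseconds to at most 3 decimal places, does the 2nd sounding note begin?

1. 0.0ms @ 0 + 3000.0ms (3)
2. 3000.0ms @ 3 + 1000.0ms (1)

note 2 onset = 3b = 3000.0ms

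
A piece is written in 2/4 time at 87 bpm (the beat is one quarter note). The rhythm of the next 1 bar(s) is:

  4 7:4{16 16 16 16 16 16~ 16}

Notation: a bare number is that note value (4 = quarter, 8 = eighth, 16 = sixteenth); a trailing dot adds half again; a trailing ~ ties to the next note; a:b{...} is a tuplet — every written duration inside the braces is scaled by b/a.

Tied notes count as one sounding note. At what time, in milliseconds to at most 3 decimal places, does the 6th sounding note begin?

note 6 onset = 11/7b = 1083.744ms

1. 0.0ms @ 0 + 689.655ms (1)
2. 689.655ms @ 1 + 98.522ms (1/7)
3. 788.177ms @ 8/7 + 98.522ms (1/7)
4. 886.7ms @ 9/7 + 98.522ms (1/7)
5. 985.222ms @ 10/7 + 98.522ms (1/7)
6. 1083.744ms @ 11/7 + 98.522ms (1/7)
7. 1182.266ms @ 12/7 + 197.044ms (2/7)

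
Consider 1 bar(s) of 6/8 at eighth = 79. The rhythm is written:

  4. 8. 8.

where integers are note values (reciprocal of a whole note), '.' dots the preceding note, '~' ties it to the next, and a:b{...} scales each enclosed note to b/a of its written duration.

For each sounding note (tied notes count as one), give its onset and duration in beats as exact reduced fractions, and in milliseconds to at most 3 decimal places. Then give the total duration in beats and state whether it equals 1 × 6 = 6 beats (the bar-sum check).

1) 0.0ms=0b +2278.481ms=3b
2) 2278.481ms=3b +1139.241ms=3/2b
3) 3417.722ms=9/2b +1139.241ms=3/2b
Σ=6b of 6 (79bpm 6/8) — PASS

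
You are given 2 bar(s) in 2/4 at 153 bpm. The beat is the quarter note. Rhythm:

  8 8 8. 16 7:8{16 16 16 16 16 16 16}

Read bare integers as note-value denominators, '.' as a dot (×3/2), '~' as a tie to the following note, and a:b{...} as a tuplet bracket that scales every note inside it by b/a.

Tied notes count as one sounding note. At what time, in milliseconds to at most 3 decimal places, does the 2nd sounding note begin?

1. 0.0ms @ 0 + 196.078ms (1/2)
2. 196.078ms @ 1/2 + 196.078ms (1/2)
3. 392.157ms @ 1 + 294.118ms (3/4)
4. 686.275ms @ 7/4 + 98.039ms (1/4)
5. 784.314ms @ 2 + 112.045ms (2/7)
6. 896.359ms @ 16/7 + 112.045ms (2/7)
7. 1008.403ms @ 18/7 + 112.045ms (2/7)
8. 1120.448ms @ 20/7 + 112.045ms (2/7)
9. 1232.493ms @ 22/7 + 112.045ms (2/7)
10. 1344.538ms @ 24/7 + 112.045ms (2/7)
11. 1456.583ms @ 26/7 + 112.045ms (2/7)

note 2 onset = 1/2b = 196.078ms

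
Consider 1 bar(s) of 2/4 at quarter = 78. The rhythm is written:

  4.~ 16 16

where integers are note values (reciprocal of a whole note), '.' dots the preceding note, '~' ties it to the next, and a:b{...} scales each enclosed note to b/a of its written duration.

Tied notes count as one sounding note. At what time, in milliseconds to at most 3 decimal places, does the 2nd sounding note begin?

note 2 onset = 7/4b = 1346.154ms

1. 0.0ms @ 0 + 1346.154ms (7/4)
2. 1346.154ms @ 7/4 + 192.308ms (1/4)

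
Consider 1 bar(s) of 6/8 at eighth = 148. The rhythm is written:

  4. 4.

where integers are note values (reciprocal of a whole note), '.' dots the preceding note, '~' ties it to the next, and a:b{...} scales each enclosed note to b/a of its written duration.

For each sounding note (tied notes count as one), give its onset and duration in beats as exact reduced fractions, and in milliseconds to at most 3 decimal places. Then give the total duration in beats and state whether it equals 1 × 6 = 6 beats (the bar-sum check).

1) 0.0ms=0b +1216.216ms=3b
2) 1216.216ms=3b +1216.216ms=3b
Σ=6b of 6 (148bpm 6/8) — PASS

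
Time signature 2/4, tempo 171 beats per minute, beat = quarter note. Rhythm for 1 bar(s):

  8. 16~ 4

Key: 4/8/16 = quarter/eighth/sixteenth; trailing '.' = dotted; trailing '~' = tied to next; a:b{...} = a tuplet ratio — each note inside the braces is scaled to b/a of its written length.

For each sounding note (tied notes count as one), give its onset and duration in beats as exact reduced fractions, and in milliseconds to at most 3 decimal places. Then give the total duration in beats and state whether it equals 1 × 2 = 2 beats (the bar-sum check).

1) 0.0ms=0b +263.158ms=3/4b
2) 263.158ms=3/4b +438.596ms=5/4b
Σ=2b of 2 (171bpm 2/4) — PASS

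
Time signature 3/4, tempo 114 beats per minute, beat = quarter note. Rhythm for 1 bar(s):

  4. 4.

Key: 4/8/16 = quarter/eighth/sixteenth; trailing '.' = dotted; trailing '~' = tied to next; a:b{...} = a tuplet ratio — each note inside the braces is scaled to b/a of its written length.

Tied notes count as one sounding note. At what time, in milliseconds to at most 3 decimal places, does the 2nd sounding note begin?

1. 0.0ms @ 0 + 789.474ms (3/2)
2. 789.474ms @ 3/2 + 789.474ms (3/2)

note 2 onset = 3/2b = 789.474ms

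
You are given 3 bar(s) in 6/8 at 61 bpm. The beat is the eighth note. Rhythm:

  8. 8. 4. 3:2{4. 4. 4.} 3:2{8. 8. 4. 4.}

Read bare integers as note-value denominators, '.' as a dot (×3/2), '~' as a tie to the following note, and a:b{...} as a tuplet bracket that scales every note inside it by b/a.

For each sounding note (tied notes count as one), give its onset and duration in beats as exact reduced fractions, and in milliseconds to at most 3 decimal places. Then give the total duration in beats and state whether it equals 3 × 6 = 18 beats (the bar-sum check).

1) 0.0ms=0b +1475.41ms=3/2b
2) 1475.41ms=3/2b +1475.41ms=3/2b
3) 2950.82ms=3b +2950.82ms=3b
4) 5901.639ms=6b +1967.213ms=2b
5) 7868.852ms=8b +1967.213ms=2b
6) 9836.066ms=10b +1967.213ms=2b
7) 11803.279ms=12b +983.607ms=1b
8) 12786.885ms=13b +983.607ms=1b
9) 13770.492ms=14b +1967.213ms=2b
10) 15737.705ms=16b +1967.213ms=2b
Σ=18b of 18 (61bpm 6/8) — PASS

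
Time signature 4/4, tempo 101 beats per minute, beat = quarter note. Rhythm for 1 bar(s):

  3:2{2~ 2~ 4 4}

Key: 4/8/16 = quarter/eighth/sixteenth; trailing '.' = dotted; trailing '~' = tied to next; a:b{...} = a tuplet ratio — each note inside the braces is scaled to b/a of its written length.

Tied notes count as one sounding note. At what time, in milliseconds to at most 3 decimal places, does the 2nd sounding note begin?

1. 0.0ms @ 0 + 1980.198ms (10/3)
2. 1980.198ms @ 10/3 + 396.04ms (2/3)

note 2 onset = 10/3b = 1980.198ms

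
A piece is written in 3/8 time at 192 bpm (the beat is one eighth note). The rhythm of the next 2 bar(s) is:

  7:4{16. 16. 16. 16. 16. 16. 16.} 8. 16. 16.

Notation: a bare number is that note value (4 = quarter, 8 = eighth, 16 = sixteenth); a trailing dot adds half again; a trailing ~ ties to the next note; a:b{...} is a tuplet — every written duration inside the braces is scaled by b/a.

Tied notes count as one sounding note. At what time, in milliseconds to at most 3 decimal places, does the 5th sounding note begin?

1. 0.0ms @ 0 + 133.929ms (3/7)
2. 133.929ms @ 3/7 + 133.929ms (3/7)
3. 267.857ms @ 6/7 + 133.929ms (3/7)
4. 401.786ms @ 9/7 + 133.929ms (3/7)
5. 535.714ms @ 12/7 + 133.929ms (3/7)
6. 669.643ms @ 15/7 + 133.929ms (3/7)
7. 803.571ms @ 18/7 + 133.929ms (3/7)
8. 937.5ms @ 3 + 468.75ms (3/2)
9. 1406.25ms @ 9/2 + 234.375ms (3/4)
10. 1640.625ms @ 21/4 + 234.375ms (3/4)

note 5 onset = 12/7b = 535.714ms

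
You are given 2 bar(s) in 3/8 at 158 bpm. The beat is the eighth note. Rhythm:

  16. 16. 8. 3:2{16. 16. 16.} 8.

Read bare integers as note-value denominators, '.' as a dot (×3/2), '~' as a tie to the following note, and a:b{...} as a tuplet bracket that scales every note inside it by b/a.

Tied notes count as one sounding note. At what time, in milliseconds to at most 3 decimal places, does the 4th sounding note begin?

note 4 onset = 3b = 1139.241ms

1. 0.0ms @ 0 + 284.81ms (3/4)
2. 284.81ms @ 3/4 + 284.81ms (3/4)
3. 569.62ms @ 3/2 + 569.62ms (3/2)
4. 1139.241ms @ 3 + 189.873ms (1/2)
5. 1329.114ms @ 7/2 + 189.873ms (1/2)
6. 1518.987ms @ 4 + 189.873ms (1/2)
7. 1708.861ms @ 9/2 + 569.62ms (3/2)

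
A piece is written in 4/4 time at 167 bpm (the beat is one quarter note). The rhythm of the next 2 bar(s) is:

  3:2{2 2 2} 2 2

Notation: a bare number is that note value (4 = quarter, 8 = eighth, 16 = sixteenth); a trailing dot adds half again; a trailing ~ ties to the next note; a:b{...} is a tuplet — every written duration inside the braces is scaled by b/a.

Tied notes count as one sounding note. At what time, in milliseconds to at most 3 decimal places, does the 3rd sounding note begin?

note 3 onset = 8/3b = 958.084ms

1. 0.0ms @ 0 + 479.042ms (4/3)
2. 479.042ms @ 4/3 + 479.042ms (4/3)
3. 958.084ms @ 8/3 + 479.042ms (4/3)
4. 1437.126ms @ 4 + 718.563ms (2)
5. 2155.689ms @ 6 + 718.563ms (2)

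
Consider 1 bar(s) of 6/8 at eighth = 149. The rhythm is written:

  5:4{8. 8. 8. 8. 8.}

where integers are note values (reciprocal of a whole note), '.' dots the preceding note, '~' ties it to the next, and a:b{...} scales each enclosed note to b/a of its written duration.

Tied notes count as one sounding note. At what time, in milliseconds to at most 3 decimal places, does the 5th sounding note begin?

1. 0.0ms @ 0 + 483.221ms (6/5)
2. 483.221ms @ 6/5 + 483.221ms (6/5)
3. 966.443ms @ 12/5 + 483.221ms (6/5)
4. 1449.664ms @ 18/5 + 483.221ms (6/5)
5. 1932.886ms @ 24/5 + 483.221ms (6/5)

note 5 onset = 24/5b = 1932.886ms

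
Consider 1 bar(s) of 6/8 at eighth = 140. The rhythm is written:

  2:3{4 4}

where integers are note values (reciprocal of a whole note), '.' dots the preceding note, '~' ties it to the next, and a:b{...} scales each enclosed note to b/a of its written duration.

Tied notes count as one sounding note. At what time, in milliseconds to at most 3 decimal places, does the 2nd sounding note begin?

1. 0.0ms @ 0 + 1285.714ms (3)
2. 1285.714ms @ 3 + 1285.714ms (3)

note 2 onset = 3b = 1285.714ms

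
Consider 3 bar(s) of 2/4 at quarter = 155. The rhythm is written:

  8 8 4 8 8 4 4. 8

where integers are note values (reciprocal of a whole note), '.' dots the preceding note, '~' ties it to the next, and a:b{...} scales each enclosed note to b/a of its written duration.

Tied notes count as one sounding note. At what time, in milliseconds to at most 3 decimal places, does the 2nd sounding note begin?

note 2 onset = 1/2b = 193.548ms

1. 0.0ms @ 0 + 193.548ms (1/2)
2. 193.548ms @ 1/2 + 193.548ms (1/2)
3. 387.097ms @ 1 + 387.097ms (1)
4. 774.194ms @ 2 + 193.548ms (1/2)
5. 967.742ms @ 5/2 + 193.548ms (1/2)
6. 1161.29ms @ 3 + 387.097ms (1)
7. 1548.387ms @ 4 + 580.645ms (3/2)
8. 2129.032ms @ 11/2 + 193.548ms (1/2)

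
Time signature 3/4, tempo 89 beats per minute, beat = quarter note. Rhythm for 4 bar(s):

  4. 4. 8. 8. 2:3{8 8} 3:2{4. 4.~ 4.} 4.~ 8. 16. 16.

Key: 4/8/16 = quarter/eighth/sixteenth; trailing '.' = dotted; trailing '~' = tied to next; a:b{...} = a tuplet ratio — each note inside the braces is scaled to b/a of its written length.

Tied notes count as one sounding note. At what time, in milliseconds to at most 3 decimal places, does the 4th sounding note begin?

note 4 onset = 15/4b = 2528.09ms

1. 0.0ms @ 0 + 1011.236ms (3/2)
2. 1011.236ms @ 3/2 + 1011.236ms (3/2)
3. 2022.472ms @ 3 + 505.618ms (3/4)
4. 2528.09ms @ 15/4 + 505.618ms (3/4)
5. 3033.708ms @ 9/2 + 505.618ms (3/4)
6. 3539.326ms @ 21/4 + 505.618ms (3/4)
7. 4044.944ms @ 6 + 674.157ms (1)
8. 4719.101ms @ 7 + 1348.315ms (2)
9. 6067.416ms @ 9 + 1516.854ms (9/4)
10. 7584.27ms @ 45/4 + 252.809ms (3/8)
11. 7837.079ms @ 93/8 + 252.809ms (3/8)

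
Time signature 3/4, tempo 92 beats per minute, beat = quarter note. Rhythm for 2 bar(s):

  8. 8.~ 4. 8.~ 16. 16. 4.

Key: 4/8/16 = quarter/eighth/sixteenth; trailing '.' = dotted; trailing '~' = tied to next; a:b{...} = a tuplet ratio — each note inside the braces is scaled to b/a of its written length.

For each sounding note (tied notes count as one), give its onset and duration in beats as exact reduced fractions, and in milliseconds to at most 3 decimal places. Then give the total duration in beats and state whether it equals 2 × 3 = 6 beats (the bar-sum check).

1) 0.0ms=0b +489.13ms=3/4b
2) 489.13ms=3/4b +1467.391ms=9/4b
3) 1956.522ms=3b +733.696ms=9/8b
4) 2690.217ms=33/8b +244.565ms=3/8b
5) 2934.783ms=9/2b +978.261ms=3/2b
Σ=6b of 6 (92bpm 3/4) — PASS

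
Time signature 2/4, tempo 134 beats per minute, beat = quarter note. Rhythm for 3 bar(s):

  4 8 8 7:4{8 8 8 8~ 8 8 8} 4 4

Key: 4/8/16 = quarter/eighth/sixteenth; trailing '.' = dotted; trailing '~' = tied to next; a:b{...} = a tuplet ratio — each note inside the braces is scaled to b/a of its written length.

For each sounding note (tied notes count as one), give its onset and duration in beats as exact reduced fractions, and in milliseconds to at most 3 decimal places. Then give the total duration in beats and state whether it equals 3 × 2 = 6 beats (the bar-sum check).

1) 0.0ms=0b +447.761ms=1b
2) 447.761ms=1b +223.881ms=1/2b
3) 671.642ms=3/2b +223.881ms=1/2b
4) 895.522ms=2b +127.932ms=2/7b
5) 1023.454ms=16/7b +127.932ms=2/7b
6) 1151.386ms=18/7b +127.932ms=2/7b
7) 1279.318ms=20/7b +255.864ms=4/7b
8) 1535.181ms=24/7b +127.932ms=2/7b
9) 1663.113ms=26/7b +127.932ms=2/7b
10) 1791.045ms=4b +447.761ms=1b
11) 2238.806ms=5b +447.761ms=1b
Σ=6b of 6 (134bpm 2/4) — PASS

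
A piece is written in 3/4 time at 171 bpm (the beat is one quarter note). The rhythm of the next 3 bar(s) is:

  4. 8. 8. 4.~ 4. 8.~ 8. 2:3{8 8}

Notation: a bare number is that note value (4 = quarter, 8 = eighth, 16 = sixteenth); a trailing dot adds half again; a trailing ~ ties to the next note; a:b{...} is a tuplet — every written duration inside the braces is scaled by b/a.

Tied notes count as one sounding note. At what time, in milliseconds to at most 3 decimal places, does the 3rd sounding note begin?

1. 0.0ms @ 0 + 526.316ms (3/2)
2. 526.316ms @ 3/2 + 263.158ms (3/4)
3. 789.474ms @ 9/4 + 263.158ms (3/4)
4. 1052.632ms @ 3 + 1052.632ms (3)
5. 2105.263ms @ 6 + 526.316ms (3/2)
6. 2631.579ms @ 15/2 + 263.158ms (3/4)
7. 2894.737ms @ 33/4 + 263.158ms (3/4)

note 3 onset = 9/4b = 789.474ms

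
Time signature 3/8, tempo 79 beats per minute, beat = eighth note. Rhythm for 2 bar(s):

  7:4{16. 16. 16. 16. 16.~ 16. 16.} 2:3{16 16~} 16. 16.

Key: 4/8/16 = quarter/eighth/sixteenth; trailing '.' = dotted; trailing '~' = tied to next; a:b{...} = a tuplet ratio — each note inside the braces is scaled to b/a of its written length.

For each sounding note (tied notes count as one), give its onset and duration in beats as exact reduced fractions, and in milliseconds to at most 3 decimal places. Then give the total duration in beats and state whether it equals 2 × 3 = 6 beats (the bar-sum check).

1) 0.0ms=0b +325.497ms=3/7b
2) 325.497ms=3/7b +325.497ms=3/7b
3) 650.995ms=6/7b +325.497ms=3/7b
4) 976.492ms=9/7b +325.497ms=3/7b
5) 1301.989ms=12/7b +650.995ms=6/7b
6) 1952.984ms=18/7b +325.497ms=3/7b
7) 2278.481ms=3b +569.62ms=3/4b
8) 2848.101ms=15/4b +1139.241ms=3/2b
9) 3987.342ms=21/4b +569.62ms=3/4b
Σ=6b of 6 (79bpm 3/8) — PASS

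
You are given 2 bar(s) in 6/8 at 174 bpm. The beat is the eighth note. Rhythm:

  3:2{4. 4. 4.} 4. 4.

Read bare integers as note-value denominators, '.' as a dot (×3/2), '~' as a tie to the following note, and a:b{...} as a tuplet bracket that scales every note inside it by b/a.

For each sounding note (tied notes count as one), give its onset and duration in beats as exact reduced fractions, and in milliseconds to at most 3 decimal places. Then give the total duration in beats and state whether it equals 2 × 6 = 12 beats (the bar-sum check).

1) 0.0ms=0b +689.655ms=2b
2) 689.655ms=2b +689.655ms=2b
3) 1379.31ms=4b +689.655ms=2b
4) 2068.966ms=6b +1034.483ms=3b
5) 3103.448ms=9b +1034.483ms=3b
Σ=12b of 12 (174bpm 6/8) — PASS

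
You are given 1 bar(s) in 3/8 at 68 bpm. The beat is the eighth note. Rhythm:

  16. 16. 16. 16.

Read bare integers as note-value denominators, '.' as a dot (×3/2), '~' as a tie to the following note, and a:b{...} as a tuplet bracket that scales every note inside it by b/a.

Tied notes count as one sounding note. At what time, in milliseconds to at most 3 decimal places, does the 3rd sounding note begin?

note 3 onset = 3/2b = 1323.529ms

1. 0.0ms @ 0 + 661.765ms (3/4)
2. 661.765ms @ 3/4 + 661.765ms (3/4)
3. 1323.529ms @ 3/2 + 661.765ms (3/4)
4. 1985.294ms @ 9/4 + 661.765ms (3/4)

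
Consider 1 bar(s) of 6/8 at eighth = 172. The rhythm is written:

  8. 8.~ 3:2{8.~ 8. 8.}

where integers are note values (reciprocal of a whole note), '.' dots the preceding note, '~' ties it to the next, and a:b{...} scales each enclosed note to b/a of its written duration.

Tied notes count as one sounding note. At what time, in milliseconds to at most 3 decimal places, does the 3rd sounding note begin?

1. 0.0ms @ 0 + 523.256ms (3/2)
2. 523.256ms @ 3/2 + 1220.93ms (7/2)
3. 1744.186ms @ 5 + 348.837ms (1)

note 3 onset = 5b = 1744.186ms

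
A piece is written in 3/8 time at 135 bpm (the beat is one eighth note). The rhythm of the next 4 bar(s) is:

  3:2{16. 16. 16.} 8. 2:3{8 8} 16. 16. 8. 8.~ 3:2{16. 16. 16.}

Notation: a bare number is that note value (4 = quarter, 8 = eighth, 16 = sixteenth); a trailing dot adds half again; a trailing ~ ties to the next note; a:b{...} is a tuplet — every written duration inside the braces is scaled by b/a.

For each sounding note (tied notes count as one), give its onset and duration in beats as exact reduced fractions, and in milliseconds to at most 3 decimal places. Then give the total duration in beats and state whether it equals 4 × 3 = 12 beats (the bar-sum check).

1) 0.0ms=0b +222.222ms=1/2b
2) 222.222ms=1/2b +222.222ms=1/2b
3) 444.444ms=1b +222.222ms=1/2b
4) 666.667ms=3/2b +666.667ms=3/2b
5) 1333.333ms=3b +666.667ms=3/2b
6) 2000.0ms=9/2b +666.667ms=3/2b
7) 2666.667ms=6b +333.333ms=3/4b
8) 3000.0ms=27/4b +333.333ms=3/4b
9) 3333.333ms=15/2b +666.667ms=3/2b
10) 4000.0ms=9b +888.889ms=2b
11) 4888.889ms=11b +222.222ms=1/2b
12) 5111.111ms=23/2b +222.222ms=1/2b
Σ=12b of 12 (135bpm 3/8) — PASS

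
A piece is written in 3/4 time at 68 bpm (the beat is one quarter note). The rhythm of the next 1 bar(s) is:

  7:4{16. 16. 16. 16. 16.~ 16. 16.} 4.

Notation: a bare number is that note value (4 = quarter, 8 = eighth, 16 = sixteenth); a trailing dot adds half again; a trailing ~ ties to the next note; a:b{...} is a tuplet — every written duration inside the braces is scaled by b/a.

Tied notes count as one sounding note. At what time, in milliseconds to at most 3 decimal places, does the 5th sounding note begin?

1. 0.0ms @ 0 + 189.076ms (3/14)
2. 189.076ms @ 3/14 + 189.076ms (3/14)
3. 378.151ms @ 3/7 + 189.076ms (3/14)
4. 567.227ms @ 9/14 + 189.076ms (3/14)
5. 756.303ms @ 6/7 + 378.151ms (3/7)
6. 1134.454ms @ 9/7 + 189.076ms (3/14)
7. 1323.529ms @ 3/2 + 1323.529ms (3/2)

note 5 onset = 6/7b = 756.303ms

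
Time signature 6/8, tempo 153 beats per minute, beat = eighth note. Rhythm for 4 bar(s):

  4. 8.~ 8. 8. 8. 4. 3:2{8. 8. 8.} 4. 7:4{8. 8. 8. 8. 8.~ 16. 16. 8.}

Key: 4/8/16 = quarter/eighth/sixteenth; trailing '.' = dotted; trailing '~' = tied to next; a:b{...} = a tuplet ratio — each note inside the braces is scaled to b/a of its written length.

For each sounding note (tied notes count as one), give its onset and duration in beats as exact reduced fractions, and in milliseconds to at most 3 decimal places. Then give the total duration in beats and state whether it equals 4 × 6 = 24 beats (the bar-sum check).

1) 0.0ms=0b +1176.471ms=3b
2) 1176.471ms=3b +1176.471ms=3b
3) 2352.941ms=6b +588.235ms=3/2b
4) 2941.176ms=15/2b +588.235ms=3/2b
5) 3529.412ms=9b +1176.471ms=3b
6) 4705.882ms=12b +392.157ms=1b
7) 5098.039ms=13b +392.157ms=1b
8) 5490.196ms=14b +392.157ms=1b
9) 5882.353ms=15b +1176.471ms=3b
10) 7058.824ms=18b +336.134ms=6/7b
11) 7394.958ms=132/7b +336.134ms=6/7b
12) 7731.092ms=138/7b +336.134ms=6/7b
13) 8067.227ms=144/7b +336.134ms=6/7b
14) 8403.361ms=150/7b +504.202ms=9/7b
15) 8907.563ms=159/7b +168.067ms=3/7b
16) 9075.63ms=162/7b +336.134ms=6/7b
Σ=24b of 24 (153bpm 6/8) — PASS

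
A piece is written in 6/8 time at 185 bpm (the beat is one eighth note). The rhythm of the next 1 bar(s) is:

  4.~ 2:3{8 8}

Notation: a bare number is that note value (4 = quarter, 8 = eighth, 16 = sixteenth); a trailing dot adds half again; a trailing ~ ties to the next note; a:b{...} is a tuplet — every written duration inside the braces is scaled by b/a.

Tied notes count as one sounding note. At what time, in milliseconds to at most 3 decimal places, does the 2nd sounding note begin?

1. 0.0ms @ 0 + 1459.459ms (9/2)
2. 1459.459ms @ 9/2 + 486.486ms (3/2)

note 2 onset = 9/2b = 1459.459ms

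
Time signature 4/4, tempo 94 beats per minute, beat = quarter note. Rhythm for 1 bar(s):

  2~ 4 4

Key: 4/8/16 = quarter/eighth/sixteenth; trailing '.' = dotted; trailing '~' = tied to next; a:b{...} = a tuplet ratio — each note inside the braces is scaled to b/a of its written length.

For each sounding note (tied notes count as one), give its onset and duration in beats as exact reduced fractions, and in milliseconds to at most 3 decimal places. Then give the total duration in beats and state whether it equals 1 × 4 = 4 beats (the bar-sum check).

1) 0.0ms=0b +1914.894ms=3b
2) 1914.894ms=3b +638.298ms=1b
Σ=4b of 4 (94bpm 4/4) — PASS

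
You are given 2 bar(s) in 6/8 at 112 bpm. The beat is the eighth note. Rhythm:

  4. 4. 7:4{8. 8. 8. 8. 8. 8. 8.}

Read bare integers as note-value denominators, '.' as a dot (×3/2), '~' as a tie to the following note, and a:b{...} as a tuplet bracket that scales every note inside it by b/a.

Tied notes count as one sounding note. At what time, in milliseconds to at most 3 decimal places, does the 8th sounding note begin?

note 8 onset = 72/7b = 5510.204ms

1. 0.0ms @ 0 + 1607.143ms (3)
2. 1607.143ms @ 3 + 1607.143ms (3)
3. 3214.286ms @ 6 + 459.184ms (6/7)
4. 3673.469ms @ 48/7 + 459.184ms (6/7)
5. 4132.653ms @ 54/7 + 459.184ms (6/7)
6. 4591.837ms @ 60/7 + 459.184ms (6/7)
7. 5051.02ms @ 66/7 + 459.184ms (6/7)
8. 5510.204ms @ 72/7 + 459.184ms (6/7)
9. 5969.388ms @ 78/7 + 459.184ms (6/7)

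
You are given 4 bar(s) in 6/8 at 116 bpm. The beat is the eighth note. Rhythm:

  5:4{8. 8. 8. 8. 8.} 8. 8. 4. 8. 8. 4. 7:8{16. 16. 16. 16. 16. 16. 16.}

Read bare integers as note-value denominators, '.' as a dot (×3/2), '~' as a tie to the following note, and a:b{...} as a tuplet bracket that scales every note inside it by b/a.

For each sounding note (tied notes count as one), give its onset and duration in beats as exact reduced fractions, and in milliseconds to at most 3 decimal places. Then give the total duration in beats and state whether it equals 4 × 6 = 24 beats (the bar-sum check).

1) 0.0ms=0b +620.69ms=6/5b
2) 620.69ms=6/5b +620.69ms=6/5b
3) 1241.379ms=12/5b +620.69ms=6/5b
4) 1862.069ms=18/5b +620.69ms=6/5b
5) 2482.759ms=24/5b +620.69ms=6/5b
6) 3103.448ms=6b +775.862ms=3/2b
7) 3879.31ms=15/2b +775.862ms=3/2b
8) 4655.172ms=9b +1551.724ms=3b
9) 6206.897ms=12b +775.862ms=3/2b
10) 6982.759ms=27/2b +775.862ms=3/2b
11) 7758.621ms=15b +1551.724ms=3b
12) 9310.345ms=18b +443.35ms=6/7b
13) 9753.695ms=132/7b +443.35ms=6/7b
14) 10197.044ms=138/7b +443.35ms=6/7b
15) 10640.394ms=144/7b +443.35ms=6/7b
16) 11083.744ms=150/7b +443.35ms=6/7b
17) 11527.094ms=156/7b +443.35ms=6/7b
18) 11970.443ms=162/7b +443.35ms=6/7b
Σ=24b of 24 (116bpm 6/8) — PASS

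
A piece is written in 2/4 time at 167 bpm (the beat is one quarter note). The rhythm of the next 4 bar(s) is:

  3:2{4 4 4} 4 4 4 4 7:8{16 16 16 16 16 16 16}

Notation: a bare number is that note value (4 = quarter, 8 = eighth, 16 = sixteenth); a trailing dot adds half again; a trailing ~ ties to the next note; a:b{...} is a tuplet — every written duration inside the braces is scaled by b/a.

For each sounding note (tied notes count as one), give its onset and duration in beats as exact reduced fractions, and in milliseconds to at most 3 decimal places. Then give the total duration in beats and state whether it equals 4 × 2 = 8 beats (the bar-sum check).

1) 0.0ms=0b +239.521ms=2/3b
2) 239.521ms=2/3b +239.521ms=2/3b
3) 479.042ms=4/3b +239.521ms=2/3b
4) 718.563ms=2b +359.281ms=1b
5) 1077.844ms=3b +359.281ms=1b
6) 1437.126ms=4b +359.281ms=1b
7) 1796.407ms=5b +359.281ms=1b
8) 2155.689ms=6b +102.652ms=2/7b
9) 2258.34ms=44/7b +102.652ms=2/7b
10) 2360.992ms=46/7b +102.652ms=2/7b
11) 2463.644ms=48/7b +102.652ms=2/7b
12) 2566.296ms=50/7b +102.652ms=2/7b
13) 2668.948ms=52/7b +102.652ms=2/7b
14) 2771.6ms=54/7b +102.652ms=2/7b
Σ=8b of 8 (167bpm 2/4) — PASS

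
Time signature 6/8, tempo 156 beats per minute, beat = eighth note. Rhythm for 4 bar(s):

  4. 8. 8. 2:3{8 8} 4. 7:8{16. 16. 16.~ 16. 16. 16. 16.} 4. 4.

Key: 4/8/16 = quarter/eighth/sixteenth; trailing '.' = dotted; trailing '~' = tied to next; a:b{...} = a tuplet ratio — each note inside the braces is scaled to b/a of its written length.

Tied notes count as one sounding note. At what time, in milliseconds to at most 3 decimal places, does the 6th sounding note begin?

note 6 onset = 9b = 3461.538ms

1. 0.0ms @ 0 + 1153.846ms (3)
2. 1153.846ms @ 3 + 576.923ms (3/2)
3. 1730.769ms @ 9/2 + 576.923ms (3/2)
4. 2307.692ms @ 6 + 576.923ms (3/2)
5. 2884.615ms @ 15/2 + 576.923ms (3/2)
6. 3461.538ms @ 9 + 1153.846ms (3)
7. 4615.385ms @ 12 + 329.67ms (6/7)
8. 4945.055ms @ 90/7 + 329.67ms (6/7)
9. 5274.725ms @ 96/7 + 659.341ms (12/7)
10. 5934.066ms @ 108/7 + 329.67ms (6/7)
11. 6263.736ms @ 114/7 + 329.67ms (6/7)
12. 6593.407ms @ 120/7 + 329.67ms (6/7)
13. 6923.077ms @ 18 + 1153.846ms (3)
14. 8076.923ms @ 21 + 1153.846ms (3)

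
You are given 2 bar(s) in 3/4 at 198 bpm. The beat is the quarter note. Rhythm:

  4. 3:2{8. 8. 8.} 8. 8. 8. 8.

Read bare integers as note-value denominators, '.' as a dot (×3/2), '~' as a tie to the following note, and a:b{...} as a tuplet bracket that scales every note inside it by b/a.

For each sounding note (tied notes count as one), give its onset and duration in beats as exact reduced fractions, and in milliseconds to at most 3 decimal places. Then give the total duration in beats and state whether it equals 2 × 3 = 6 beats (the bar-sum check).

1) 0.0ms=0b +454.545ms=3/2b
2) 454.545ms=3/2b +151.515ms=1/2b
3) 606.061ms=2b +151.515ms=1/2b
4) 757.576ms=5/2b +151.515ms=1/2b
5) 909.091ms=3b +227.273ms=3/4b
6) 1136.364ms=15/4b +227.273ms=3/4b
7) 1363.636ms=9/2b +227.273ms=3/4b
8) 1590.909ms=21/4b +227.273ms=3/4b
Σ=6b of 6 (198bpm 3/4) — PASS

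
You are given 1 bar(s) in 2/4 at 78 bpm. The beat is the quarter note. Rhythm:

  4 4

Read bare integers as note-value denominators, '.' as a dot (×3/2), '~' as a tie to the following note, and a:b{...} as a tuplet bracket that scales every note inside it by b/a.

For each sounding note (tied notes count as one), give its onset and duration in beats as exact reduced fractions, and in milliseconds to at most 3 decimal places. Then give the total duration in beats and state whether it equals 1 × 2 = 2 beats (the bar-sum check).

1) 0.0ms=0b +769.231ms=1b
2) 769.231ms=1b +769.231ms=1b
Σ=2b of 2 (78bpm 2/4) — PASS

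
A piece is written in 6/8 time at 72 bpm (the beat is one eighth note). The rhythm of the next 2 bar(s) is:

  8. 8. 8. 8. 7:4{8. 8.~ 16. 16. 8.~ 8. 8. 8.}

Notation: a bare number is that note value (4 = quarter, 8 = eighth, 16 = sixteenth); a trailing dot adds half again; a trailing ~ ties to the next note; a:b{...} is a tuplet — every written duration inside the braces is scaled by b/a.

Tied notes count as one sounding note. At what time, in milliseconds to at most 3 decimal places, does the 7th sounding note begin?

note 7 onset = 57/7b = 6785.714ms

1. 0.0ms @ 0 + 1250.0ms (3/2)
2. 1250.0ms @ 3/2 + 1250.0ms (3/2)
3. 2500.0ms @ 3 + 1250.0ms (3/2)
4. 3750.0ms @ 9/2 + 1250.0ms (3/2)
5. 5000.0ms @ 6 + 714.286ms (6/7)
6. 5714.286ms @ 48/7 + 1071.429ms (9/7)
7. 6785.714ms @ 57/7 + 357.143ms (3/7)
8. 7142.857ms @ 60/7 + 1428.571ms (12/7)
9. 8571.429ms @ 72/7 + 714.286ms (6/7)
10. 9285.714ms @ 78/7 + 714.286ms (6/7)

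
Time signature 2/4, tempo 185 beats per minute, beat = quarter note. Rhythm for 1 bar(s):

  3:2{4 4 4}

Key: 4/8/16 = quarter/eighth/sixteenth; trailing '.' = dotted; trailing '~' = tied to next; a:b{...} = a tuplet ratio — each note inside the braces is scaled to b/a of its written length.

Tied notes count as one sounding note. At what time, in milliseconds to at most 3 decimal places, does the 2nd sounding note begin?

1. 0.0ms @ 0 + 216.216ms (2/3)
2. 216.216ms @ 2/3 + 216.216ms (2/3)
3. 432.432ms @ 4/3 + 216.216ms (2/3)

note 2 onset = 2/3b = 216.216ms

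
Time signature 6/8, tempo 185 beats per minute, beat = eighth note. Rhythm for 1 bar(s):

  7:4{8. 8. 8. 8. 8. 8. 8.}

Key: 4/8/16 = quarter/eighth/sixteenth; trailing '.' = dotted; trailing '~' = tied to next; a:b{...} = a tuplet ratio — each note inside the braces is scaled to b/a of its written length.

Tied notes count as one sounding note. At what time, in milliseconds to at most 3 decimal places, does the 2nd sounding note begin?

note 2 onset = 6/7b = 277.992ms

1. 0.0ms @ 0 + 277.992ms (6/7)
2. 277.992ms @ 6/7 + 277.992ms (6/7)
3. 555.985ms @ 12/7 + 277.992ms (6/7)
4. 833.977ms @ 18/7 + 277.992ms (6/7)
5. 1111.969ms @ 24/7 + 277.992ms (6/7)
6. 1389.961ms @ 30/7 + 277.992ms (6/7)
7. 1667.954ms @ 36/7 + 277.992ms (6/7)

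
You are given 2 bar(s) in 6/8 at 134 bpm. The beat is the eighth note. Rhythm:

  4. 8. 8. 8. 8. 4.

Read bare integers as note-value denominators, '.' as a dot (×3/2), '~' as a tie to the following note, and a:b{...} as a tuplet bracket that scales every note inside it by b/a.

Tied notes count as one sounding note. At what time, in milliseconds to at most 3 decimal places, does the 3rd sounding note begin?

note 3 onset = 9/2b = 2014.925ms

1. 0.0ms @ 0 + 1343.284ms (3)
2. 1343.284ms @ 3 + 671.642ms (3/2)
3. 2014.925ms @ 9/2 + 671.642ms (3/2)
4. 2686.567ms @ 6 + 671.642ms (3/2)
5. 3358.209ms @ 15/2 + 671.642ms (3/2)
6. 4029.851ms @ 9 + 1343.284ms (3)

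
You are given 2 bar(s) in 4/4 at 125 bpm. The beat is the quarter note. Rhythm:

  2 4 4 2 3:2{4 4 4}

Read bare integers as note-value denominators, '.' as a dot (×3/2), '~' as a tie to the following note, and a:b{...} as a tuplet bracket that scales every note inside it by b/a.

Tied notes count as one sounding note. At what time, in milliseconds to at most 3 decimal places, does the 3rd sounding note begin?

note 3 onset = 3b = 1440.0ms

1. 0.0ms @ 0 + 960.0ms (2)
2. 960.0ms @ 2 + 480.0ms (1)
3. 1440.0ms @ 3 + 480.0ms (1)
4. 1920.0ms @ 4 + 960.0ms (2)
5. 2880.0ms @ 6 + 320.0ms (2/3)
6. 3200.0ms @ 20/3 + 320.0ms (2/3)
7. 3520.0ms @ 22/3 + 320.0ms (2/3)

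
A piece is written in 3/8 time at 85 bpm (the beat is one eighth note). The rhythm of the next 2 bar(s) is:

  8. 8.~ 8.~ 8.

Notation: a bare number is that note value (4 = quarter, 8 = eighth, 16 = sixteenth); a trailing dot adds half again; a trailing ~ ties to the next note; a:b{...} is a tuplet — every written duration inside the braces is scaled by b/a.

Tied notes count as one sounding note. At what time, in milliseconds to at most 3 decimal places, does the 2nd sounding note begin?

note 2 onset = 3/2b = 1058.824ms

1. 0.0ms @ 0 + 1058.824ms (3/2)
2. 1058.824ms @ 3/2 + 3176.471ms (9/2)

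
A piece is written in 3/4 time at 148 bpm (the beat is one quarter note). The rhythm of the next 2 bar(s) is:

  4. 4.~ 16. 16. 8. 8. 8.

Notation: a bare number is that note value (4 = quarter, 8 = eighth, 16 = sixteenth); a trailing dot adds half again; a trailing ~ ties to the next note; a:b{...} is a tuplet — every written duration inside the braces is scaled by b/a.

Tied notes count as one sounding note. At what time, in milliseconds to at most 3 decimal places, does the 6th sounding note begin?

1. 0.0ms @ 0 + 608.108ms (3/2)
2. 608.108ms @ 3/2 + 760.135ms (15/8)
3. 1368.243ms @ 27/8 + 152.027ms (3/8)
4. 1520.27ms @ 15/4 + 304.054ms (3/4)
5. 1824.324ms @ 9/2 + 304.054ms (3/4)
6. 2128.378ms @ 21/4 + 304.054ms (3/4)

note 6 onset = 21/4b = 2128.378ms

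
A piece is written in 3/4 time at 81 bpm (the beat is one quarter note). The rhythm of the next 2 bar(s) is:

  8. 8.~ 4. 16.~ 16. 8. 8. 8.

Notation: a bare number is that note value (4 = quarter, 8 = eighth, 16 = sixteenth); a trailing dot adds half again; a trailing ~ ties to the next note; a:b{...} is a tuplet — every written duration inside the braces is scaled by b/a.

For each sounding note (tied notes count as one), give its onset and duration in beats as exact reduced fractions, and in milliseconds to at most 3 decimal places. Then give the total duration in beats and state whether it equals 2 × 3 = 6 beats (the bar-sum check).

1) 0.0ms=0b +555.556ms=3/4b
2) 555.556ms=3/4b +1666.667ms=9/4b
3) 2222.222ms=3b +555.556ms=3/4b
4) 2777.778ms=15/4b +555.556ms=3/4b
5) 3333.333ms=9/2b +555.556ms=3/4b
6) 3888.889ms=21/4b +555.556ms=3/4b
Σ=6b of 6 (81bpm 3/4) — PASS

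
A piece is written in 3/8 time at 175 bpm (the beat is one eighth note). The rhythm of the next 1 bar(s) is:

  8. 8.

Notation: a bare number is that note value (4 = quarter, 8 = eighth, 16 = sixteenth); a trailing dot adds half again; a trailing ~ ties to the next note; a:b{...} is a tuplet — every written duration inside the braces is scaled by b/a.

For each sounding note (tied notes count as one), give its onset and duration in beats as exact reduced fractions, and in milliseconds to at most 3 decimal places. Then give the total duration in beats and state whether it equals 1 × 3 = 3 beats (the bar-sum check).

1) 0.0ms=0b +514.286ms=3/2b
2) 514.286ms=3/2b +514.286ms=3/2b
Σ=3b of 3 (175bpm 3/8) — PASS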